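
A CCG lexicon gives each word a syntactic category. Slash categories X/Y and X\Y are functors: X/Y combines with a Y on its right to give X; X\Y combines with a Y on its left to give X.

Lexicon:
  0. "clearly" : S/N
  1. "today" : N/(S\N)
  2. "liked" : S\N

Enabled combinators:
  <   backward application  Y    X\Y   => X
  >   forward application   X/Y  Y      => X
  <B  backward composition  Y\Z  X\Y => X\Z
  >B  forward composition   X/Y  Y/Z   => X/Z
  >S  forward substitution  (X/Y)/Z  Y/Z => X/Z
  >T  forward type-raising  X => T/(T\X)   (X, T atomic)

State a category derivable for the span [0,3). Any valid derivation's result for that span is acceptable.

[0,3] S   >
  [0,1] "clearly" : S/N
  [1,3] N   >
    [1,2] "today" : N/(S\N)
    [2,3] "liked" : S\N

S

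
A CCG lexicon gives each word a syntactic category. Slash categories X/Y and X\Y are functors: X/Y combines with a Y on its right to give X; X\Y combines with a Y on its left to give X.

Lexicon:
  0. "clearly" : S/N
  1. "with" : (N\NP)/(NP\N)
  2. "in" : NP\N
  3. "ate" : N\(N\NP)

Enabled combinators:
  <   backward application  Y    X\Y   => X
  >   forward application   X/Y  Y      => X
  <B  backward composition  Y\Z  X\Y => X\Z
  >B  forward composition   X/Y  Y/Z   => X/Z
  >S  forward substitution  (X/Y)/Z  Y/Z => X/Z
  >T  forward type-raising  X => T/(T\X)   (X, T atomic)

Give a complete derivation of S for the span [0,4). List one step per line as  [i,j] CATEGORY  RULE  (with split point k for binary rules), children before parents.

[0,1] S/N  lex  "clearly"
[1,2] (N\NP)/(NP\N)  lex  "with"
[2,3] NP\N  lex  "in"
[1,3] N\NP  >  k=2
[3,4] N\(N\NP)  lex  "ate"
[1,4] N  <  k=3
[0,4] S  >  k=1

[0,4] S   >
  [0,1] "clearly" : S/N
  [1,4] N   <
    [1,3] N\NP   >
      [1,2] "with" : (N\NP)/(NP\N)
      [2,3] "in" : NP\N
    [3,4] "ate" : N\(N\NP)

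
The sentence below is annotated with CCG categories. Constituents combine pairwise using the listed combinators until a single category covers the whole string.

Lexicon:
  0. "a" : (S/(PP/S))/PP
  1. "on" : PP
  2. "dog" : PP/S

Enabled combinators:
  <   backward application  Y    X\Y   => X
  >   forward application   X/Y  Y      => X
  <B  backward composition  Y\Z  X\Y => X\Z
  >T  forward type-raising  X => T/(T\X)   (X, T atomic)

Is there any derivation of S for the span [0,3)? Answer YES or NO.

[0,3] S   >
  [0,2] S/(PP/S)   >
    [0,1] "a" : (S/(PP/S))/PP
    [1,2] "on" : PP
  [2,3] "dog" : PP/S

YES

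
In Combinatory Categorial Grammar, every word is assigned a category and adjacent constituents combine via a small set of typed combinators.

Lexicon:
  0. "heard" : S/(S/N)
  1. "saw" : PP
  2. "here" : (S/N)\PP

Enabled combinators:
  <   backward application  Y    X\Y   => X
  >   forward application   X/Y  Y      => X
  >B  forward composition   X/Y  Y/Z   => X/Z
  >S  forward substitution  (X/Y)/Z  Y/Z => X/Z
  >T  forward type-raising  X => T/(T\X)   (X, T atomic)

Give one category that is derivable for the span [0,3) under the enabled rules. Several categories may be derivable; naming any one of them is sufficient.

[0,3] S   >
  [0,1] "heard" : S/(S/N)
  [1,3] S/N   <
    [1,2] "saw" : PP
    [2,3] "here" : (S/N)\PP

S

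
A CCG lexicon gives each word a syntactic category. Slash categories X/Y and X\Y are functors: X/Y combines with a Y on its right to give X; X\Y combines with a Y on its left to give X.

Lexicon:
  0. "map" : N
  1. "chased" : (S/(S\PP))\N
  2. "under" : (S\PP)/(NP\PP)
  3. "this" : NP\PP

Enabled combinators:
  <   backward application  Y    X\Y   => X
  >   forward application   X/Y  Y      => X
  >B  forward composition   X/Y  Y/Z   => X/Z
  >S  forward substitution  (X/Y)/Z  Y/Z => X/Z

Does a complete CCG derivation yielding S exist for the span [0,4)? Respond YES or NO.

[0,4] S   >
  [0,2] S/(S\PP)   <
    [0,1] "map" : N
    [1,2] "chased" : (S/(S\PP))\N
  [2,4] S\PP   >
    [2,3] "under" : (S\PP)/(NP\PP)
    [3,4] "this" : NP\PP

YES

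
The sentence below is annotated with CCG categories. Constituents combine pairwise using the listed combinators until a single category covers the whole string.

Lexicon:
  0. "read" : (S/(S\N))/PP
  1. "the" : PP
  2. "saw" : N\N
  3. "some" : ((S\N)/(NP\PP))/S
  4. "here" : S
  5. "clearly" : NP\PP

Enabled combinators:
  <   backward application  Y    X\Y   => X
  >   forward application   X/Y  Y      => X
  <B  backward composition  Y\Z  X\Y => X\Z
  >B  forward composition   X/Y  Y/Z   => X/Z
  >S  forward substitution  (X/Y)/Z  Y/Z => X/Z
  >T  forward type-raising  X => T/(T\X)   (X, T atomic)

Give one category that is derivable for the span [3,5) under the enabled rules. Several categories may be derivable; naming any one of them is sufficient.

[0,6] S   >
  [0,2] S/(S\N)   >
    [0,1] "read" : (S/(S\N))/PP
    [1,2] "the" : PP
  [2,6] S\N   <B
    [2,3] "saw" : N\N
    [3,6] S\N   >
      [3,5] (S\N)/(NP\PP)   >
        [3,4] "some" : ((S\N)/(NP\PP))/S
        [4,5] "here" : S
      [5,6] "clearly" : NP\PP

(S\N)/(NP\PP)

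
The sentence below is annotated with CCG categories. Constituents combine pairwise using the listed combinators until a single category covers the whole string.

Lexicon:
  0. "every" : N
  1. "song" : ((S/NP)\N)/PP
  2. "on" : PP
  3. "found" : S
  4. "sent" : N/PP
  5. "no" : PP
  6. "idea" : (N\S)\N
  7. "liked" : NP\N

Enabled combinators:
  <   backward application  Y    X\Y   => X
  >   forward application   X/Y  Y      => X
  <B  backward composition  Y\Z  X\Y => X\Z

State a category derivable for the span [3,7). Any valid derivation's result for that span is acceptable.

[0,8] S   >
  [0,3] S/NP   <
    [0,1] "every" : N
    [1,3] (S/NP)\N   >
      [1,2] "song" : ((S/NP)\N)/PP
      [2,3] "on" : PP
  [3,8] NP   <
    [3,7] N   <
      [3,4] "found" : S
      [4,7] N\S   <
        [4,6] N   >
          [4,5] "sent" : N/PP
          [5,6] "no" : PP
        [6,7] "idea" : (N\S)\N
    [7,8] "liked" : NP\N

N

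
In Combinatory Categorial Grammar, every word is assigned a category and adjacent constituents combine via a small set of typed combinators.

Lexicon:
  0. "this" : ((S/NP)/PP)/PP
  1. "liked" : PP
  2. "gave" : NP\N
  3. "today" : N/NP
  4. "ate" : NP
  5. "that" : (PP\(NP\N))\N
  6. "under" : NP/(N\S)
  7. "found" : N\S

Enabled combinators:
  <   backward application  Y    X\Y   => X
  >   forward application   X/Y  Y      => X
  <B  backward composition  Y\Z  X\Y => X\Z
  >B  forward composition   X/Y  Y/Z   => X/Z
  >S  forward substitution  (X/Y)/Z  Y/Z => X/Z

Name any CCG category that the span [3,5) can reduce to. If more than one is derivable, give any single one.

[0,8] S   >
  [0,6] S/NP   >
    [0,2] (S/NP)/PP   >
      [0,1] "this" : ((S/NP)/PP)/PP
      [1,2] "liked" : PP
    [2,6] PP   <
      [2,3] "gave" : NP\N
      [3,6] PP\(NP\N)   <
        [3,5] N   >
          [3,4] "today" : N/NP
          [4,5] "ate" : NP
        [5,6] "that" : (PP\(NP\N))\N
  [6,8] NP   >
    [6,7] "under" : NP/(N\S)
    [7,8] "found" : N\S

N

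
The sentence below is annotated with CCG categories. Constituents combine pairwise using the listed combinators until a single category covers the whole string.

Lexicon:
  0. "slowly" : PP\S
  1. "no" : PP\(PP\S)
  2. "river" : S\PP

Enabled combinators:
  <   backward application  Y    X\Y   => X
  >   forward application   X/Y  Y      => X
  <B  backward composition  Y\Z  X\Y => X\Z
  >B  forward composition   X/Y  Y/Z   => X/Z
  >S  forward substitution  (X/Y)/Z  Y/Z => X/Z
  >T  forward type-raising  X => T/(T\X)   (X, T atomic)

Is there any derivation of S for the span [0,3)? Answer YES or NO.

YES

[0,3] S   <
  [0,2] PP   <
    [0,1] "slowly" : PP\S
    [1,2] "no" : PP\(PP\S)
  [2,3] "river" : S\PP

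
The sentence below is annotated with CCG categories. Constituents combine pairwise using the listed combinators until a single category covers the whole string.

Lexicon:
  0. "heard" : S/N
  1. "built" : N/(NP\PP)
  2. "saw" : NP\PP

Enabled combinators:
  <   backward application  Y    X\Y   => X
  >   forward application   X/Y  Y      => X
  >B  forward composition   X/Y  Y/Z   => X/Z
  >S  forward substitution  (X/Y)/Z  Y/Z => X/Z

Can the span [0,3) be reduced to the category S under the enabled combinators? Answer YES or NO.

[0,3] S   >
  [0,1] "heard" : S/N
  [1,3] N   >
    [1,2] "built" : N/(NP\PP)
    [2,3] "saw" : NP\PP

YES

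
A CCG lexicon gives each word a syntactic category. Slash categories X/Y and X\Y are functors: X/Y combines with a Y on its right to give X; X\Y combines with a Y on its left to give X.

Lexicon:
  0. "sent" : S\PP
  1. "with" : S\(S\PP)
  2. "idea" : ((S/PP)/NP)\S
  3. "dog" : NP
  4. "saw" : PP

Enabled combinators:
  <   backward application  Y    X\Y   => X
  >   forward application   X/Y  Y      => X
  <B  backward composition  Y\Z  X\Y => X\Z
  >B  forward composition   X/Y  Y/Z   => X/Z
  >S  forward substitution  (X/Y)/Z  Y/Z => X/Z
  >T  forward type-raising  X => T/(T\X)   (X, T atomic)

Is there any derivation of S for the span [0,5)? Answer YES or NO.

[0,5] S   >
  [0,4] S/PP   >
    [0,3] (S/PP)/NP   <
      [0,2] S   <
        [0,1] "sent" : S\PP
        [1,2] "with" : S\(S\PP)
      [2,3] "idea" : ((S/PP)/NP)\S
    [3,4] "dog" : NP
  [4,5] "saw" : PP

YES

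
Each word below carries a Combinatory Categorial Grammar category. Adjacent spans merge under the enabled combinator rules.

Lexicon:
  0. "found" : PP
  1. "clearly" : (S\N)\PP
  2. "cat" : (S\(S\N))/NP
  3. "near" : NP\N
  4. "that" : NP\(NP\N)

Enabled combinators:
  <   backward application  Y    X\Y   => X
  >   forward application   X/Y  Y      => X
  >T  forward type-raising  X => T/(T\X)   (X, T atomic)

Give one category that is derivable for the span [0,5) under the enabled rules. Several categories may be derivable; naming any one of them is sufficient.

[0,5] S   <
  [0,2] S\N   <
    [0,1] "found" : PP
    [1,2] "clearly" : (S\N)\PP
  [2,5] S\(S\N)   >
    [2,3] "cat" : (S\(S\N))/NP
    [3,5] NP   <
      [3,4] "near" : NP\N
      [4,5] "that" : NP\(NP\N)

S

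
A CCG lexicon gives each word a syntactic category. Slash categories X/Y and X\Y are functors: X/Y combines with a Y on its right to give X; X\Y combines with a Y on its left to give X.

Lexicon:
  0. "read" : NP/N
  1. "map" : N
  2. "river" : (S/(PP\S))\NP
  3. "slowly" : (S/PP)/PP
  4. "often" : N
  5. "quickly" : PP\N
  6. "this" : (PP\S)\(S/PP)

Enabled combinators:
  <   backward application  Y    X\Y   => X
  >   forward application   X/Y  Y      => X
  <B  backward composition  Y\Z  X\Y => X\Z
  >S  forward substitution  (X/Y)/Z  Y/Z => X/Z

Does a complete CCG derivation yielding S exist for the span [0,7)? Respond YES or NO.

YES

[0,7] S   >
  [0,3] S/(PP\S)   <
    [0,2] NP   >
      [0,1] "read" : NP/N
      [1,2] "map" : N
    [2,3] "river" : (S/(PP\S))\NP
  [3,7] PP\S   <
    [3,6] S/PP   >
      [3,4] "slowly" : (S/PP)/PP
      [4,6] PP   <
        [4,5] "often" : N
        [5,6] "quickly" : PP\N
    [6,7] "this" : (PP\S)\(S/PP)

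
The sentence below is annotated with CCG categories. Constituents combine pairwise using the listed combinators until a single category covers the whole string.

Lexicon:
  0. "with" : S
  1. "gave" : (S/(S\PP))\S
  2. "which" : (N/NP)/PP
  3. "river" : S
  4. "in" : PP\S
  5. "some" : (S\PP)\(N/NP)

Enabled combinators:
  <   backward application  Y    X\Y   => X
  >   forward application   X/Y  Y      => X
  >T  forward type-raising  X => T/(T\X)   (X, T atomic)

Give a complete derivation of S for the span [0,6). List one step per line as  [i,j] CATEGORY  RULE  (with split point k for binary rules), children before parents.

[0,6] S   >
  [0,2] S/(S\PP)   <
    [0,1] "with" : S
    [1,2] "gave" : (S/(S\PP))\S
  [2,6] S\PP   <
    [2,5] N/NP   >
      [2,3] "which" : (N/NP)/PP
      [3,5] PP   <
        [3,4] "river" : S
        [4,5] "in" : PP\S
    [5,6] "some" : (S\PP)\(N/NP)

[0,1] S  lex  "with"
[1,2] (S/(S\PP))\S  lex  "gave"
[0,2] S/(S\PP)  <  k=1
[2,3] (N/NP)/PP  lex  "which"
[3,4] S  lex  "river"
[4,5] PP\S  lex  "in"
[3,5] PP  <  k=4
[2,5] N/NP  >  k=3
[5,6] (S\PP)\(N/NP)  lex  "some"
[2,6] S\PP  <  k=5
[0,6] S  >  k=2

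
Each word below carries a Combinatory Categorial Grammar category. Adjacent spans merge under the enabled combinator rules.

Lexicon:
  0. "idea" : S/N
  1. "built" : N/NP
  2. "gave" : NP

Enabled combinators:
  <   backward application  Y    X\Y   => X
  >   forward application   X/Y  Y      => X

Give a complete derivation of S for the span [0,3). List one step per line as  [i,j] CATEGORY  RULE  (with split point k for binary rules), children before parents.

[0,3] S   >
  [0,1] "idea" : S/N
  [1,3] N   >
    [1,2] "built" : N/NP
    [2,3] "gave" : NP

[0,1] S/N  lex  "idea"
[1,2] N/NP  lex  "built"
[2,3] NP  lex  "gave"
[1,3] N  >  k=2
[0,3] S  >  k=1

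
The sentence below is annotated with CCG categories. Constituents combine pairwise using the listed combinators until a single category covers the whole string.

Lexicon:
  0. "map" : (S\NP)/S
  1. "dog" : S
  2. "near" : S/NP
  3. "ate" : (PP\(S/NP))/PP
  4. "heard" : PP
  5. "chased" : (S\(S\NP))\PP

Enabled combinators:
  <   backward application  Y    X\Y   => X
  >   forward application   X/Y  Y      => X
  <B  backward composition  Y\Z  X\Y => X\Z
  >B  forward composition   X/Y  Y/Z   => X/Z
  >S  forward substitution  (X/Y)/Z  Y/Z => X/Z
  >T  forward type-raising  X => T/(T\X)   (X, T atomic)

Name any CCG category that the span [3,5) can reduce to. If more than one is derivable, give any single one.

PP\(S/NP)

[0,6] S   <
  [0,2] S\NP   >
    [0,1] "map" : (S\NP)/S
    [1,2] "dog" : S
  [2,6] S\(S\NP)   <
    [2,5] PP   <
      [2,3] "near" : S/NP
      [3,5] PP\(S/NP)   >
        [3,4] "ate" : (PP\(S/NP))/PP
        [4,5] "heard" : PP
    [5,6] "chased" : (S\(S\NP))\PP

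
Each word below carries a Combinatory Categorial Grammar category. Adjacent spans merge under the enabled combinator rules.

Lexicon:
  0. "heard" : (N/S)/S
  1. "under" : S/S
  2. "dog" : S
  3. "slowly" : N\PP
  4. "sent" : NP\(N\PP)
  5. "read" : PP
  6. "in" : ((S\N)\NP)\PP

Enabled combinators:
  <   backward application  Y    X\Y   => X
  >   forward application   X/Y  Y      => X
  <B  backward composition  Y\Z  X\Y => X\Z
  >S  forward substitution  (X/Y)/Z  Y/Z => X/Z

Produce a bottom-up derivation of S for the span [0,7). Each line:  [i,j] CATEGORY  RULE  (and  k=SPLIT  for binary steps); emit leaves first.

[0,7] S   <
  [0,3] N   >
    [0,2] N/S   >S
      [0,1] "heard" : (N/S)/S
      [1,2] "under" : S/S
    [2,3] "dog" : S
  [3,7] S\N   <
    [3,5] NP   <
      [3,4] "slowly" : N\PP
      [4,5] "sent" : NP\(N\PP)
    [5,7] (S\N)\NP   <
      [5,6] "read" : PP
      [6,7] "in" : ((S\N)\NP)\PP

[0,1] (N/S)/S  lex  "heard"
[1,2] S/S  lex  "under"
[0,2] N/S  >S  k=1
[2,3] S  lex  "dog"
[0,3] N  >  k=2
[3,4] N\PP  lex  "slowly"
[4,5] NP\(N\PP)  lex  "sent"
[3,5] NP  <  k=4
[5,6] PP  lex  "read"
[6,7] ((S\N)\NP)\PP  lex  "in"
[5,7] (S\N)\NP  <  k=6
[3,7] S\N  <  k=5
[0,7] S  <  k=3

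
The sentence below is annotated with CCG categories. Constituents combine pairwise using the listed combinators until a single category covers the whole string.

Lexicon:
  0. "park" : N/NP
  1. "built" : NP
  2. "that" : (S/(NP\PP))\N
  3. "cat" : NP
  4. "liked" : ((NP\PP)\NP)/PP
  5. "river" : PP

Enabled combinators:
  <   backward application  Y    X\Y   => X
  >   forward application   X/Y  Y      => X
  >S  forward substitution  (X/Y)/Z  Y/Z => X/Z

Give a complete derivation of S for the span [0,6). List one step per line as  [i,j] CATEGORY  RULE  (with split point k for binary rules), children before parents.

[0,6] S   >
  [0,3] S/(NP\PP)   <
    [0,2] N   >
      [0,1] "park" : N/NP
      [1,2] "built" : NP
    [2,3] "that" : (S/(NP\PP))\N
  [3,6] NP\PP   <
    [3,4] "cat" : NP
    [4,6] (NP\PP)\NP   >
      [4,5] "liked" : ((NP\PP)\NP)/PP
      [5,6] "river" : PP

[0,1] N/NP  lex  "park"
[1,2] NP  lex  "built"
[0,2] N  >  k=1
[2,3] (S/(NP\PP))\N  lex  "that"
[0,3] S/(NP\PP)  <  k=2
[3,4] NP  lex  "cat"
[4,5] ((NP\PP)\NP)/PP  lex  "liked"
[5,6] PP  lex  "river"
[4,6] (NP\PP)\NP  >  k=5
[3,6] NP\PP  <  k=4
[0,6] S  >  k=3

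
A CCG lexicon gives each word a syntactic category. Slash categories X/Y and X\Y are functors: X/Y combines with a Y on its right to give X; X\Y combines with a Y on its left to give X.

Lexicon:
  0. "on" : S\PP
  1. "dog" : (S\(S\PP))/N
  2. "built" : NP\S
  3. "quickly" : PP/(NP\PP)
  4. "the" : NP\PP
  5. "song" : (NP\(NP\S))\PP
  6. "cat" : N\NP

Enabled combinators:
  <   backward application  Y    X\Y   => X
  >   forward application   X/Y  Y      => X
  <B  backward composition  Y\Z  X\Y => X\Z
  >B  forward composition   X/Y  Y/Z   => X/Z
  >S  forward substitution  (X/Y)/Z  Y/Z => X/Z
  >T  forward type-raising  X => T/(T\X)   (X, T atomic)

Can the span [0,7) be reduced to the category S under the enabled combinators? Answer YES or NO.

[0,7] S   <
  [0,1] "on" : S\PP
  [1,7] S\(S\PP)   >
    [1,2] "dog" : (S\(S\PP))/N
    [2,7] N   <
      [2,6] NP   <
        [2,3] "built" : NP\S
        [3,6] NP\(NP\S)   <
          [3,5] PP   >
            [3,4] "quickly" : PP/(NP\PP)
            [4,5] "the" : NP\PP
          [5,6] "song" : (NP\(NP\S))\PP
      [6,7] "cat" : N\NP

YES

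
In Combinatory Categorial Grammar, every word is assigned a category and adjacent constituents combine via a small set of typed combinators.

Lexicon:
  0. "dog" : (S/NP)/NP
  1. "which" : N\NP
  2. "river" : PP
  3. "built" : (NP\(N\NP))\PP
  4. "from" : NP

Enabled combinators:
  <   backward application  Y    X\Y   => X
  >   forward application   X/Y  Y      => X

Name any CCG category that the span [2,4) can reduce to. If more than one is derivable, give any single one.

[0,5] S   >
  [0,4] S/NP   >
    [0,1] "dog" : (S/NP)/NP
    [1,4] NP   <
      [1,2] "which" : N\NP
      [2,4] NP\(N\NP)   <
        [2,3] "river" : PP
        [3,4] "built" : (NP\(N\NP))\PP
  [4,5] "from" : NP

NP\(N\NP)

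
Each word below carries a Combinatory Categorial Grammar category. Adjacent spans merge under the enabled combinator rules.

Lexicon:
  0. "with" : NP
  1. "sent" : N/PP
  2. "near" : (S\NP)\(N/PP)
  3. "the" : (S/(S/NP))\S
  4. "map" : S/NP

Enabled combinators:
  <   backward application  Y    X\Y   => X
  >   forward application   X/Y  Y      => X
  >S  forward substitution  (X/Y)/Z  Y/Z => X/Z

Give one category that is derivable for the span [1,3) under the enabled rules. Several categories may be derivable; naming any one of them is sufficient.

[0,5] S   >
  [0,4] S/(S/NP)   <
    [0,3] S   <
      [0,1] "with" : NP
      [1,3] S\NP   <
        [1,2] "sent" : N/PP
        [2,3] "near" : (S\NP)\(N/PP)
    [3,4] "the" : (S/(S/NP))\S
  [4,5] "map" : S/NP

S\NP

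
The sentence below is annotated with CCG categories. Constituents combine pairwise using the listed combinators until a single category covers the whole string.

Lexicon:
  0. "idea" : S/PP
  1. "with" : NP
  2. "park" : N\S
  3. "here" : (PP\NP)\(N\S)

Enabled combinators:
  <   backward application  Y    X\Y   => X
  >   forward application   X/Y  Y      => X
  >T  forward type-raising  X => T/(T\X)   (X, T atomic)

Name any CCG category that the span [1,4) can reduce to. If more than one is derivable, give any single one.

[0,4] S   >
  [0,1] "idea" : S/PP
  [1,4] PP   <
    [1,2] "with" : NP
    [2,4] PP\NP   <
      [2,3] "park" : N\S
      [3,4] "here" : (PP\NP)\(N\S)

PP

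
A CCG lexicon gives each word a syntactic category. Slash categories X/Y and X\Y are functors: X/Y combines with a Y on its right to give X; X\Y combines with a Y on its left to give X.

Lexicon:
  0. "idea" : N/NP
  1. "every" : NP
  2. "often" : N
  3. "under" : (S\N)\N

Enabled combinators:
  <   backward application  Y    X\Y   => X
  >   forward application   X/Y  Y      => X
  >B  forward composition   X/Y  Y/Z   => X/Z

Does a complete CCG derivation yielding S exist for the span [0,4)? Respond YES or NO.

[0,4] S   <
  [0,2] N   >
    [0,1] "idea" : N/NP
    [1,2] "every" : NP
  [2,4] S\N   <
    [2,3] "often" : N
    [3,4] "under" : (S\N)\N

YES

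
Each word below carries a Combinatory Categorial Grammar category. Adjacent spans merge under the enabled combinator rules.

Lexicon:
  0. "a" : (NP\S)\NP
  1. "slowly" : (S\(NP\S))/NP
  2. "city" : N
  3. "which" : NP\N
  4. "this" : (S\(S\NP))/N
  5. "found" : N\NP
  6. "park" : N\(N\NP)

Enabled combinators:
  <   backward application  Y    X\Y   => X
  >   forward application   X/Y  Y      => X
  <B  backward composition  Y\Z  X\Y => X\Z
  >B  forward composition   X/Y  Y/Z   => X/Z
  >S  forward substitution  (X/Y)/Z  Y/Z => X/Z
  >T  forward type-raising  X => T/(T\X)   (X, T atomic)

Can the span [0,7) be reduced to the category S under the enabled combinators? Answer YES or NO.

[0,7] S   <
  [0,4] S\NP   <B
    [0,1] "a" : (NP\S)\NP
    [1,4] S\(NP\S)   >
      [1,2] "slowly" : (S\(NP\S))/NP
      [2,4] NP   >
        [2,3] NP/(NP\N)   >T
          [2,3] "city" : N
        [3,4] "which" : NP\N
  [4,7] S\(S\NP)   >
    [4,5] "this" : (S\(S\NP))/N
    [5,7] N   <
      [5,6] "found" : N\NP
      [6,7] "park" : N\(N\NP)

YES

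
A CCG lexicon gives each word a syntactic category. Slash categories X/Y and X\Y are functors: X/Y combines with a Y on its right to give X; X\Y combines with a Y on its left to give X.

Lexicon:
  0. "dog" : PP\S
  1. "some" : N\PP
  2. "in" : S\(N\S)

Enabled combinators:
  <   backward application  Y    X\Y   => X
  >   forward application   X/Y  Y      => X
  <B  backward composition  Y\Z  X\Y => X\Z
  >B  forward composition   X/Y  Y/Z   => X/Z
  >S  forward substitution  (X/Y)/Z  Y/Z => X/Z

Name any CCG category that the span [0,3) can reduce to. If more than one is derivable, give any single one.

[0,3] S   <
  [0,2] N\S   <B
    [0,1] "dog" : PP\S
    [1,2] "some" : N\PP
  [2,3] "in" : S\(N\S)

S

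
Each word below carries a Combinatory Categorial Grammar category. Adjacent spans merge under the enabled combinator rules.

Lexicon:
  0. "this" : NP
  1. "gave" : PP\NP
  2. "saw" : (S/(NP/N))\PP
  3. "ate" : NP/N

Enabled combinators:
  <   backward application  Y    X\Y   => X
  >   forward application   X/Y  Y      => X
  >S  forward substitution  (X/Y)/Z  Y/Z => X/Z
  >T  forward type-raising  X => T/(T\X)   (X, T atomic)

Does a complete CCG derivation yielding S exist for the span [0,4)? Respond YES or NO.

[0,4] S   >
  [0,3] S/(NP/N)   <
    [0,2] PP   <
      [0,1] "this" : NP
      [1,2] "gave" : PP\NP
    [2,3] "saw" : (S/(NP/N))\PP
  [3,4] "ate" : NP/N

YES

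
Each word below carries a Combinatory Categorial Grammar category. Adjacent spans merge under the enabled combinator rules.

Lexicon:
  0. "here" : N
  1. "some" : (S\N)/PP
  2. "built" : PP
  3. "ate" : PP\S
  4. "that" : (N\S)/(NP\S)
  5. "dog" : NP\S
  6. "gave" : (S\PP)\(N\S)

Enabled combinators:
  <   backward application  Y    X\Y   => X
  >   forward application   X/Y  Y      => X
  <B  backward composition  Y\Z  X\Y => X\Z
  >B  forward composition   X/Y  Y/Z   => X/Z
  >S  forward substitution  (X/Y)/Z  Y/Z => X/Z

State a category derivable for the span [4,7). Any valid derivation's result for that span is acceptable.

[0,7] S   <
  [0,4] PP   <
    [0,3] S   <
      [0,1] "here" : N
      [1,3] S\N   >
        [1,2] "some" : (S\N)/PP
        [2,3] "built" : PP
    [3,4] "ate" : PP\S
  [4,7] S\PP   <
    [4,6] N\S   >
      [4,5] "that" : (N\S)/(NP\S)
      [5,6] "dog" : NP\S
    [6,7] "gave" : (S\PP)\(N\S)

S\PP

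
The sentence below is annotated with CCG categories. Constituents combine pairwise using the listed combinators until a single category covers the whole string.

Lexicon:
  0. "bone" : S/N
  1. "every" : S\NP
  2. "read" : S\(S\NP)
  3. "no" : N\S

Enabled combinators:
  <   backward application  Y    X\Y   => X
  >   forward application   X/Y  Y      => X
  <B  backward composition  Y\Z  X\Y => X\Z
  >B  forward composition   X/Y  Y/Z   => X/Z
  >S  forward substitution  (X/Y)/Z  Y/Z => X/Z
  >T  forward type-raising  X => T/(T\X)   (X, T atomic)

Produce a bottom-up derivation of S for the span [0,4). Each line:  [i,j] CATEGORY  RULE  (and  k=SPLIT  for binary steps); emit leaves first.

[0,1] S/N  lex  "bone"
[1,2] S\NP  lex  "every"
[2,3] S\(S\NP)  lex  "read"
[1,3] S  <  k=2
[3,4] N\S  lex  "no"
[1,4] N  <  k=3
[0,4] S  >  k=1

[0,4] S   >
  [0,1] "bone" : S/N
  [1,4] N   <
    [1,3] S   <
      [1,2] "every" : S\NP
      [2,3] "read" : S\(S\NP)
    [3,4] "no" : N\S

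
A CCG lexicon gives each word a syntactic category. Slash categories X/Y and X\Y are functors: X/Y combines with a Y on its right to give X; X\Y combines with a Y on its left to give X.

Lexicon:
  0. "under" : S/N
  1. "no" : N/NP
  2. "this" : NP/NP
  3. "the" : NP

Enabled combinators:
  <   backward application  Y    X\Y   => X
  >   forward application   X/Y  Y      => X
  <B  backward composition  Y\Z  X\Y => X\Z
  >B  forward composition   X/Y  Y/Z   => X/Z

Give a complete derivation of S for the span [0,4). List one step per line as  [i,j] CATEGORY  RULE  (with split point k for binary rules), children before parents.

[0,4] S   >
  [0,1] "under" : S/N
  [1,4] N   >
    [1,3] N/NP   >B
      [1,2] "no" : N/NP
      [2,3] "this" : NP/NP
    [3,4] "the" : NP

[0,1] S/N  lex  "under"
[1,2] N/NP  lex  "no"
[2,3] NP/NP  lex  "this"
[1,3] N/NP  >B  k=2
[3,4] NP  lex  "the"
[1,4] N  >  k=3
[0,4] S  >  k=1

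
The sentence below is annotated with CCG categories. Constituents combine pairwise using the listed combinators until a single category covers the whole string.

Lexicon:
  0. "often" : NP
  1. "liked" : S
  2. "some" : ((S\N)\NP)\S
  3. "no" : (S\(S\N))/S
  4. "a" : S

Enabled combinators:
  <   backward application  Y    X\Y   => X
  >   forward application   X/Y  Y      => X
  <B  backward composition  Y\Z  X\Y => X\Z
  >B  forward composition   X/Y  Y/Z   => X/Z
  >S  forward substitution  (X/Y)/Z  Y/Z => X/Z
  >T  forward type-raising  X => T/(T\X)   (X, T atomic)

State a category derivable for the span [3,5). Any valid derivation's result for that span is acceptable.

[0,5] S   <
  [0,3] S\N   <
    [0,1] "often" : NP
    [1,3] (S\N)\NP   <
      [1,2] "liked" : S
      [2,3] "some" : ((S\N)\NP)\S
  [3,5] S\(S\N)   >
    [3,4] "no" : (S\(S\N))/S
    [4,5] "a" : S

S\(S\N)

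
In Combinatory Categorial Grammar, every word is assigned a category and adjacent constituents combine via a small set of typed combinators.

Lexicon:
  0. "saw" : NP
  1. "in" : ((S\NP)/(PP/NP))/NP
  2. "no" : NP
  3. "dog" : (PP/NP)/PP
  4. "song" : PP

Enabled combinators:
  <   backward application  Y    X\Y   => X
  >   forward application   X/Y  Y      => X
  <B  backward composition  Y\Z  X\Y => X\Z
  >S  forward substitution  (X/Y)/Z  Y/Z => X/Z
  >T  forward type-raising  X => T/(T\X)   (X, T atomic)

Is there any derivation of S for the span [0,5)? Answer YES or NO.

[0,5] S   <
  [0,1] "saw" : NP
  [1,5] S\NP   >
    [1,3] (S\NP)/(PP/NP)   >
      [1,2] "in" : ((S\NP)/(PP/NP))/NP
      [2,3] "no" : NP
    [3,5] PP/NP   >
      [3,4] "dog" : (PP/NP)/PP
      [4,5] "song" : PP

YES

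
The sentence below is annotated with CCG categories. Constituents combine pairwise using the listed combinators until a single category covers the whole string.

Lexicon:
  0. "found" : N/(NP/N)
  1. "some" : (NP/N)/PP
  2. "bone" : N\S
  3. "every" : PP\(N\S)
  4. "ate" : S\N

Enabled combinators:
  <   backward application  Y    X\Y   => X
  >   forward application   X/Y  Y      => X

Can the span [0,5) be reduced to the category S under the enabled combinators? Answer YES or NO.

YES

[0,5] S   <
  [0,4] N   >
    [0,1] "found" : N/(NP/N)
    [1,4] NP/N   >
      [1,2] "some" : (NP/N)/PP
      [2,4] PP   <
        [2,3] "bone" : N\S
        [3,4] "every" : PP\(N\S)
  [4,5] "ate" : S\N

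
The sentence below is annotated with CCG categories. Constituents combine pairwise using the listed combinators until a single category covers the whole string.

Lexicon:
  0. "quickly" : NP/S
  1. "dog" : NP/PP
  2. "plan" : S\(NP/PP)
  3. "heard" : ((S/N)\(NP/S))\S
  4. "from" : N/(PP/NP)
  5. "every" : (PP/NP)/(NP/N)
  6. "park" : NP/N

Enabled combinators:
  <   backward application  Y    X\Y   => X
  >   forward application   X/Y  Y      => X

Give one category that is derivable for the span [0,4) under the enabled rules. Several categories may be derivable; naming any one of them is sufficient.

S/N

[0,7] S   >
  [0,4] S/N   <
    [0,1] "quickly" : NP/S
    [1,4] (S/N)\(NP/S)   <
      [1,3] S   <
        [1,2] "dog" : NP/PP
        [2,3] "plan" : S\(NP/PP)
      [3,4] "heard" : ((S/N)\(NP/S))\S
  [4,7] N   >
    [4,5] "from" : N/(PP/NP)
    [5,7] PP/NP   >
      [5,6] "every" : (PP/NP)/(NP/N)
      [6,7] "park" : NP/N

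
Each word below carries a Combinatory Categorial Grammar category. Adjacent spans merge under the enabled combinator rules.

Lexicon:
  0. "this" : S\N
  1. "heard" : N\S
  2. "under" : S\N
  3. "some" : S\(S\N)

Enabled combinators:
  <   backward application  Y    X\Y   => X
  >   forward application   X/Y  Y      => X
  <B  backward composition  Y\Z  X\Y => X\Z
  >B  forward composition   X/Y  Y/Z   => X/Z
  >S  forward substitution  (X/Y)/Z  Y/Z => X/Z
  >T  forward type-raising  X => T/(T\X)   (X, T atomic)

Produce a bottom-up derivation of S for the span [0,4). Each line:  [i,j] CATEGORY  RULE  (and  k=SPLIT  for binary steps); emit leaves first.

[0,4] S   <
  [0,3] S\N   <B
    [0,2] N\N   <B
      [0,1] "this" : S\N
      [1,2] "heard" : N\S
    [2,3] "under" : S\N
  [3,4] "some" : S\(S\N)

[0,1] S\N  lex  "this"
[1,2] N\S  lex  "heard"
[0,2] N\N  <B  k=1
[2,3] S\N  lex  "under"
[0,3] S\N  <B  k=2
[3,4] S\(S\N)  lex  "some"
[0,4] S  <  k=3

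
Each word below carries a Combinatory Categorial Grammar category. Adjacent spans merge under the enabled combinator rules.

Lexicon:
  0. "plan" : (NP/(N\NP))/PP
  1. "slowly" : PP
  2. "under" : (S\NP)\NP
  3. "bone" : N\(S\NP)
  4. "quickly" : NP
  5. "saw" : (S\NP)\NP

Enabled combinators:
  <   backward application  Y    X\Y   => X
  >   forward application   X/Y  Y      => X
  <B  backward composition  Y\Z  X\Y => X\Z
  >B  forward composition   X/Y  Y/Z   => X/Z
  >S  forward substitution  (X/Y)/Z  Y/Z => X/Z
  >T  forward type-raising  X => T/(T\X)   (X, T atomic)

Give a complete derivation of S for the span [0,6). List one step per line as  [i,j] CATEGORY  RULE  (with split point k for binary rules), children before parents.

[0,6] S   <
  [0,4] NP   >
    [0,2] NP/(N\NP)   >
      [0,1] "plan" : (NP/(N\NP))/PP
      [1,2] "slowly" : PP
    [2,4] N\NP   <B
      [2,3] "under" : (S\NP)\NP
      [3,4] "bone" : N\(S\NP)
  [4,6] S\NP   <
    [4,5] "quickly" : NP
    [5,6] "saw" : (S\NP)\NP

[0,1] (NP/(N\NP))/PP  lex  "plan"
[1,2] PP  lex  "slowly"
[0,2] NP/(N\NP)  >  k=1
[2,3] (S\NP)\NP  lex  "under"
[3,4] N\(S\NP)  lex  "bone"
[2,4] N\NP  <B  k=3
[0,4] NP  >  k=2
[4,5] NP  lex  "quickly"
[5,6] (S\NP)\NP  lex  "saw"
[4,6] S\NP  <  k=5
[0,6] S  <  k=4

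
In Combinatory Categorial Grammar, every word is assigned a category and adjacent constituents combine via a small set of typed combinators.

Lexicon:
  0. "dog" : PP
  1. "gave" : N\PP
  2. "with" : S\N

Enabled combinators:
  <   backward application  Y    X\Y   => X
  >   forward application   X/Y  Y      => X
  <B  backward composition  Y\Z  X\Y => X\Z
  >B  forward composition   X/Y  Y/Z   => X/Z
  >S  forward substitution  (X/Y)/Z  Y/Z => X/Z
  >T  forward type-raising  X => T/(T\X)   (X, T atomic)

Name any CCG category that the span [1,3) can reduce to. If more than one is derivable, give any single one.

[0,3] S   <
  [0,1] "dog" : PP
  [1,3] S\PP   <B
    [1,2] "gave" : N\PP
    [2,3] "with" : S\N

S\PP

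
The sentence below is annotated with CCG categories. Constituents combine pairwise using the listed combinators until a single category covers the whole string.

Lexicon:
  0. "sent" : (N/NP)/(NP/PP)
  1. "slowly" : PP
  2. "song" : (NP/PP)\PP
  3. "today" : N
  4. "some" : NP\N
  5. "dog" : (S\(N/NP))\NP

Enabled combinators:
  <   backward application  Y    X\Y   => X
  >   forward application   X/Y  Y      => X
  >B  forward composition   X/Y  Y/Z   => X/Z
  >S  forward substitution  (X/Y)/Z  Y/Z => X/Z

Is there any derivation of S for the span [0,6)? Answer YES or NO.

YES

[0,6] S   <
  [0,3] N/NP   >
    [0,1] "sent" : (N/NP)/(NP/PP)
    [1,3] NP/PP   <
      [1,2] "slowly" : PP
      [2,3] "song" : (NP/PP)\PP
  [3,6] S\(N/NP)   <
    [3,5] NP   <
      [3,4] "today" : N
      [4,5] "some" : NP\N
    [5,6] "dog" : (S\(N/NP))\NP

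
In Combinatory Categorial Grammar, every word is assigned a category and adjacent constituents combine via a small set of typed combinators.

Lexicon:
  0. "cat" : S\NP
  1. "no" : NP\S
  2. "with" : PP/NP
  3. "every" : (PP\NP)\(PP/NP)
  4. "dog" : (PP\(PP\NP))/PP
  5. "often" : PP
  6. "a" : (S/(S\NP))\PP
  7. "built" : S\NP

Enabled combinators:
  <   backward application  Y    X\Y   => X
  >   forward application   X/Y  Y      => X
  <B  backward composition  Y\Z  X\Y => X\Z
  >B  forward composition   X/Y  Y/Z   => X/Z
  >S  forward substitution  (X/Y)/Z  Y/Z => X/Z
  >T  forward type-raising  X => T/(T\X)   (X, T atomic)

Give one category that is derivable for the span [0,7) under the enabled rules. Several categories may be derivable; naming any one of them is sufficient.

S/(S\NP)

[0,8] S   >
  [0,7] S/(S\NP)   <
    [0,6] PP   <
      [0,4] PP\NP   <B
        [0,1] "cat" : S\NP
        [1,4] PP\S   <B
          [1,2] "no" : NP\S
          [2,4] PP\NP   <
            [2,3] "with" : PP/NP
            [3,4] "every" : (PP\NP)\(PP/NP)
      [4,6] PP\(PP\NP)   >
        [4,5] "dog" : (PP\(PP\NP))/PP
        [5,6] "often" : PP
    [6,7] "a" : (S/(S\NP))\PP
  [7,8] "built" : S\NP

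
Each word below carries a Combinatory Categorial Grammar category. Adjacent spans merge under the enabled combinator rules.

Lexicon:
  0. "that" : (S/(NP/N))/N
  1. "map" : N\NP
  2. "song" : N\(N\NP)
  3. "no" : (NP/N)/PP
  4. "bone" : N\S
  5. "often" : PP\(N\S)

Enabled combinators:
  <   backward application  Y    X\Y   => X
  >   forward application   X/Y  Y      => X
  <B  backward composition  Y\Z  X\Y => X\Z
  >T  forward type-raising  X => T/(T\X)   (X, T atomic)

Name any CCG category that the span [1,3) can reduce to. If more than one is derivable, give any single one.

[0,6] S   >
  [0,3] S/(NP/N)   >
    [0,1] "that" : (S/(NP/N))/N
    [1,3] N   <
      [1,2] "map" : N\NP
      [2,3] "song" : N\(N\NP)
  [3,6] NP/N   >
    [3,4] "no" : (NP/N)/PP
    [4,6] PP   <
      [4,5] "bone" : N\S
      [5,6] "often" : PP\(N\S)

N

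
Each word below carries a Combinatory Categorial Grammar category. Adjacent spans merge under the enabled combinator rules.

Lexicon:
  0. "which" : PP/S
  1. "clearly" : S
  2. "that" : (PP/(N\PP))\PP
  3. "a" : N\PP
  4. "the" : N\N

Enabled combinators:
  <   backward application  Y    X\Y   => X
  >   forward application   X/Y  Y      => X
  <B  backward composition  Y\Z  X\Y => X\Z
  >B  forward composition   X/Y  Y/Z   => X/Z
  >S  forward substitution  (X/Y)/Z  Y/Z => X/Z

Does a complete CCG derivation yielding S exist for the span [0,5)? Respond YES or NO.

PP/S S (PP/(N\PP))\PP N\PP N\N
CKY chart[0,5] = {PP}; S ∉ chart

NO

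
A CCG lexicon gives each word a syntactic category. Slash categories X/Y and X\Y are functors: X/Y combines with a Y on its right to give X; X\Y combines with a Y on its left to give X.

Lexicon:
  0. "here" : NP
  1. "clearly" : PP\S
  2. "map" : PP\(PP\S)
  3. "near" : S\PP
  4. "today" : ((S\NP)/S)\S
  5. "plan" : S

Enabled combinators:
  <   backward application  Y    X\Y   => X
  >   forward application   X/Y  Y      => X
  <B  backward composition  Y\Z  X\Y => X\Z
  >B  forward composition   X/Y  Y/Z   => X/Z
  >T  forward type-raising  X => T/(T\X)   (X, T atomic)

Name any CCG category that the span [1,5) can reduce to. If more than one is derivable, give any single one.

[0,6] S   >
  [0,1] S/(S\NP)   >T
    [0,1] "here" : NP
  [1,6] S\NP   >
    [1,5] (S\NP)/S   <
      [1,4] S   <
        [1,3] PP   <
          [1,2] "clearly" : PP\S
          [2,3] "map" : PP\(PP\S)
        [3,4] "near" : S\PP
      [4,5] "today" : ((S\NP)/S)\S
    [5,6] "plan" : S

(S\NP)/S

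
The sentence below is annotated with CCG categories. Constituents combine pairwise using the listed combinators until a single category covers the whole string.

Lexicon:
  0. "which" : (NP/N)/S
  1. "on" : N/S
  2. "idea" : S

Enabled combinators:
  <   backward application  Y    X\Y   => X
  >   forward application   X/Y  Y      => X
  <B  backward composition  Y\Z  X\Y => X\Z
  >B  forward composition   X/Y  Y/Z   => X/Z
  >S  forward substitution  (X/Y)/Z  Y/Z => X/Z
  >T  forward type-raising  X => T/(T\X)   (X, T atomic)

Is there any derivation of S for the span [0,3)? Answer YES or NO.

(NP/N)/S N/S S
CKY chart[0,3] = {(NP/N)/(S\N), N/(N\NP), NP, NP/(NP\NP), NP/(S\S), PP/(PP\NP), S/(S\NP)}; S ∉ chart

NO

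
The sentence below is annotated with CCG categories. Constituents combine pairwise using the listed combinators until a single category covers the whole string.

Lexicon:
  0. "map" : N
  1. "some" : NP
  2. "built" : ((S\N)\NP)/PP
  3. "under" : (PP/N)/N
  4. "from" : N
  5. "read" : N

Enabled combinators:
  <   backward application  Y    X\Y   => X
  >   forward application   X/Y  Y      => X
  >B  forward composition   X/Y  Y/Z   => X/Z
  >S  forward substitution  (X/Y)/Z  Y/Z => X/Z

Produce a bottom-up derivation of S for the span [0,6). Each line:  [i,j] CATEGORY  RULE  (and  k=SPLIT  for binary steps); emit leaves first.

[0,6] S   <
  [0,1] "map" : N
  [1,6] S\N   <
    [1,2] "some" : NP
    [2,6] (S\N)\NP   >
      [2,3] "built" : ((S\N)\NP)/PP
      [3,6] PP   >
        [3,5] PP/N   >
          [3,4] "under" : (PP/N)/N
          [4,5] "from" : N
        [5,6] "read" : N

[0,1] N  lex  "map"
[1,2] NP  lex  "some"
[2,3] ((S\N)\NP)/PP  lex  "built"
[3,4] (PP/N)/N  lex  "under"
[4,5] N  lex  "from"
[3,5] PP/N  >  k=4
[5,6] N  lex  "read"
[3,6] PP  >  k=5
[2,6] (S\N)\NP  >  k=3
[1,6] S\N  <  k=2
[0,6] S  <  k=1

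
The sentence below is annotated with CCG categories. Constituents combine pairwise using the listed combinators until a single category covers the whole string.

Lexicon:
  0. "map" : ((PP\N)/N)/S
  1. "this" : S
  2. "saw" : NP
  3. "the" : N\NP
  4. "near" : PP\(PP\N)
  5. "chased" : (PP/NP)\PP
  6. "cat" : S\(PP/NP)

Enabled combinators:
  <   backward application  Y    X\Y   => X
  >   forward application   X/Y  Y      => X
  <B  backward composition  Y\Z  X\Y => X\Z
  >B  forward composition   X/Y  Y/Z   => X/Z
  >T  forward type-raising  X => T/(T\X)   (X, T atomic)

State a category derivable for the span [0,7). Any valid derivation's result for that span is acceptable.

[0,7] S   <
  [0,5] PP   <
    [0,4] PP\N   >
      [0,2] (PP\N)/N   >
        [0,1] "map" : ((PP\N)/N)/S
        [1,2] "this" : S
      [2,4] N   <
        [2,3] "saw" : NP
        [3,4] "the" : N\NP
    [4,5] "near" : PP\(PP\N)
  [5,7] S\PP   <B
    [5,6] "chased" : (PP/NP)\PP
    [6,7] "cat" : S\(PP/NP)

S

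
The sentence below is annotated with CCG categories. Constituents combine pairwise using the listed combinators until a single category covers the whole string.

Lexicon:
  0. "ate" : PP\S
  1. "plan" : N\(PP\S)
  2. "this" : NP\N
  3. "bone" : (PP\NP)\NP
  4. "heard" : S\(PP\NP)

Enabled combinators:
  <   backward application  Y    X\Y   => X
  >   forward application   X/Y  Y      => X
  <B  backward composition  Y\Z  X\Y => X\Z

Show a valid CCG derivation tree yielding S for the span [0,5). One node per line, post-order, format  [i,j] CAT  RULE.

[0,1] PP\S  lex  "ate"
[1,2] N\(PP\S)  lex  "plan"
[0,2] N  <  k=1
[2,3] NP\N  lex  "this"
[3,4] (PP\NP)\NP  lex  "bone"
[4,5] S\(PP\NP)  lex  "heard"
[3,5] S\NP  <B  k=4
[2,5] S\N  <B  k=3
[0,5] S  <  k=2

[0,5] S   <
  [0,2] N   <
    [0,1] "ate" : PP\S
    [1,2] "plan" : N\(PP\S)
  [2,5] S\N   <B
    [2,3] "this" : NP\N
    [3,5] S\NP   <B
      [3,4] "bone" : (PP\NP)\NP
      [4,5] "heard" : S\(PP\NP)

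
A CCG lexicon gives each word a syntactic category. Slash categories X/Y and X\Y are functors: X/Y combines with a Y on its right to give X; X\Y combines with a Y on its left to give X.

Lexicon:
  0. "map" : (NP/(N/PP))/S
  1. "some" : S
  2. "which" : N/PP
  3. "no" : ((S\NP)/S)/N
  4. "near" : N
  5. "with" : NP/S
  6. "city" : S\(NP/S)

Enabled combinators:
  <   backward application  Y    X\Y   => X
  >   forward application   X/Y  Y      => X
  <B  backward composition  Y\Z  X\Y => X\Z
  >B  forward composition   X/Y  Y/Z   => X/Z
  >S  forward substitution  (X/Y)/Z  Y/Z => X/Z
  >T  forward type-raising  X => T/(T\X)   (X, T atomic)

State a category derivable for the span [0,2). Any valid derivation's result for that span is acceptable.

NP/(N/PP)

[0,7] S   <
  [0,3] NP   >
    [0,2] NP/(N/PP)   >
      [0,1] "map" : (NP/(N/PP))/S
      [1,2] "some" : S
    [2,3] "which" : N/PP
  [3,7] S\NP   >
    [3,5] (S\NP)/S   >
      [3,4] "no" : ((S\NP)/S)/N
      [4,5] "near" : N
    [5,7] S   <
      [5,6] "with" : NP/S
      [6,7] "city" : S\(NP/S)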